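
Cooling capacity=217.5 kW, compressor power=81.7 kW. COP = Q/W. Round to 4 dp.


COP = 217.5 / 81.7 = 2.6622

2.6622


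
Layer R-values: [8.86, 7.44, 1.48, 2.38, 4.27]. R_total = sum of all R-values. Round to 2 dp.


R_total = 8.86 + 7.44 + 1.48 + 2.38 + 4.27 = 24.43

24.43


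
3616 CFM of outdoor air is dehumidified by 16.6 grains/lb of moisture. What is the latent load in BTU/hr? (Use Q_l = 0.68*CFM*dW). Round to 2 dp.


Q = 0.68 * 3616 * 16.6 = 40817.41 BTU/hr

40817.41 BTU/hr


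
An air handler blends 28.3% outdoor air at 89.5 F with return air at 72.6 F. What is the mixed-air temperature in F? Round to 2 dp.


T_mix = 72.6 + (28.3/100)*(89.5-72.6) = 77.38 F

77.38 F


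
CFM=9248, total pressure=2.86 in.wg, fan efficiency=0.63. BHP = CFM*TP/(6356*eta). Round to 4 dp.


BHP = 9248 * 2.86 / (6356 * 0.63) = 6.6053 hp

6.6053 hp


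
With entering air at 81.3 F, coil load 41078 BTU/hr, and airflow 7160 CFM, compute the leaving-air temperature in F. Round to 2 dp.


dT = 41078/(1.08*7160) = 5.3122
T_leave = 81.3 - 5.3122 = 75.99 F

75.99 F


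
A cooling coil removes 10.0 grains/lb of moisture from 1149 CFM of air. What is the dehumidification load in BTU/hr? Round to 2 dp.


Q = 0.68 * 1149 * 10.0 = 7813.20 BTU/hr

7813.20 BTU/hr


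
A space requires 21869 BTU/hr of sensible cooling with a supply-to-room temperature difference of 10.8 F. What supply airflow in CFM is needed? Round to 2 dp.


CFM = 21869 / (1.08 * 10.8) = 1874.91

1874.91 CFM


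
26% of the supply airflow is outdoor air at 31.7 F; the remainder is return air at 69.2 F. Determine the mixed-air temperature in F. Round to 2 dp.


T_mix = 0.26*31.7 + 0.74*69.2 = 59.45 F

59.45 F


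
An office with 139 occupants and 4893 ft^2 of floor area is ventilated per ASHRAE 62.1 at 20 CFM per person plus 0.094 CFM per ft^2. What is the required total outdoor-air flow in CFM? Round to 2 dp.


Total = 139*20 + 4893*0.094 = 3239.94 CFM

3239.94 CFM


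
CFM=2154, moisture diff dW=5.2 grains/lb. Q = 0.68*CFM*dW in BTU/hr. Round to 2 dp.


Q = 0.68 * 2154 * 5.2 = 7616.54 BTU/hr

7616.54 BTU/hr


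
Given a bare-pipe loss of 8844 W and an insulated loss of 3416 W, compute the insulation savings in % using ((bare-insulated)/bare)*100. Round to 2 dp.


Savings = ((8844-3416)/8844)*100 = 61.37 %

61.37 %


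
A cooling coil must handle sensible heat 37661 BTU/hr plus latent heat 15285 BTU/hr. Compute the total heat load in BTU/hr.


Qt = 37661 + 15285 = 52946 BTU/hr

52946 BTU/hr


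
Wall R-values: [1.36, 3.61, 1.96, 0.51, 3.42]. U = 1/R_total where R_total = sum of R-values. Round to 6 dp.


R_total = 1.36 + 3.61 + 1.96 + 0.51 + 3.42 = 10.86
U = 1/10.86 = 0.092081

0.092081


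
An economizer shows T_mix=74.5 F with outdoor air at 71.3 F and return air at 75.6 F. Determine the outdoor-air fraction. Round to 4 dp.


frac = (74.5 - 75.6) / (71.3 - 75.6) = 0.2558

0.2558


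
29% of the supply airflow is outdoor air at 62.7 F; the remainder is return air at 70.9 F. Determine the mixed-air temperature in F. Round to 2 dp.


T_mix = 0.29*62.7 + 0.71*70.9 = 68.52 F

68.52 F


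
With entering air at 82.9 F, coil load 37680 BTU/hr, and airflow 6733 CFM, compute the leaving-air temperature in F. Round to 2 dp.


dT = 37680/(1.08*6733) = 5.1818
T_leave = 82.9 - 5.1818 = 77.72 F

77.72 F


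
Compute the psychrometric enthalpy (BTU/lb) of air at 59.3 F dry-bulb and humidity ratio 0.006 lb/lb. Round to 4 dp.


h = 0.24*59.3 + 0.006*(1061+0.444*59.3) = 20.7560 BTU/lb

20.7560 BTU/lb


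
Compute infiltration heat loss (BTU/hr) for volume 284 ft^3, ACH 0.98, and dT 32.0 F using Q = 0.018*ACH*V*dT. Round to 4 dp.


Q = 0.018 * 0.98 * 284 * 32.0 = 160.3123 BTU/hr

160.3123 BTU/hr


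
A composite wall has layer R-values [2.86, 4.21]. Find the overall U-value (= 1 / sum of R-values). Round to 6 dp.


R_total = 2.86 + 4.21 = 7.07
U = 1/7.07 = 0.141443

0.141443


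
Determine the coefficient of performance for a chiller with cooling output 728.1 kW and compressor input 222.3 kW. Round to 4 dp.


COP = 728.1 / 222.3 = 3.2753

3.2753


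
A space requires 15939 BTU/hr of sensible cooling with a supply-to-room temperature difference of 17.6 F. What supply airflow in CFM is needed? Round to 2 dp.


CFM = 15939 / (1.08 * 17.6) = 838.54

838.54 CFM


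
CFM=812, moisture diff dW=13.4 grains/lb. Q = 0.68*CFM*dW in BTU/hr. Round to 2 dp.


Q = 0.68 * 812 * 13.4 = 7398.94 BTU/hr

7398.94 BTU/hr


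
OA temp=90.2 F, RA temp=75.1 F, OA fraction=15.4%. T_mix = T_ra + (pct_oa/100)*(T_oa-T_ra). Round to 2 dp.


T_mix = 75.1 + (15.4/100)*(90.2-75.1) = 77.43 F

77.43 F


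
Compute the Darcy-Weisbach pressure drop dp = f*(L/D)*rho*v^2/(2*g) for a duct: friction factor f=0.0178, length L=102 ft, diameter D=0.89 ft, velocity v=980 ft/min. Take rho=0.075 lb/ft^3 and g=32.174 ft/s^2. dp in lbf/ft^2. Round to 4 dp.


v_fps = 980/60 = 16.3333 ft/s
dp = 0.0178*(102/0.89)*0.075*16.3333^2/(2*32.174) = 0.6343 lbf/ft^2

0.6343 lbf/ft^2


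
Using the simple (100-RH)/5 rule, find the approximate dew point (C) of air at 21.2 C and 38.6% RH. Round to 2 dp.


Td = 21.2 - (100-38.6)/5 = 8.92 C

8.92 C


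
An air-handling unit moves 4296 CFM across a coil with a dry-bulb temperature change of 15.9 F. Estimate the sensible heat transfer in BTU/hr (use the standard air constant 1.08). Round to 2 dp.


Q = 1.08 * 4296 * 15.9 = 73770.91 BTU/hr

73770.91 BTU/hr


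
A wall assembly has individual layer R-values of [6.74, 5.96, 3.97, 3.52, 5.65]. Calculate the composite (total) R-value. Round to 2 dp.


R_total = 6.74 + 5.96 + 3.97 + 3.52 + 5.65 = 25.84

25.84


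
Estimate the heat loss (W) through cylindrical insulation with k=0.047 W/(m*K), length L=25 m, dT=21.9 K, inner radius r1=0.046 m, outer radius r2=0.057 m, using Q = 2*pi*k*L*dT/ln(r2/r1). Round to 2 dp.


Q = 2*pi*0.047*25*21.9/ln(0.057/0.046) = 754.08 W

754.08 W


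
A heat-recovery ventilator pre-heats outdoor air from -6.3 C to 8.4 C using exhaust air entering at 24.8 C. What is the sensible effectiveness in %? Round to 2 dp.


eff = (8.4-(-6.3))/(24.8-(-6.3))*100 = 47.27 %

47.27 %


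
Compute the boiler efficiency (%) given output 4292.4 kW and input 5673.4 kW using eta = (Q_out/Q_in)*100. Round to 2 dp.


eta = (4292.4/5673.4)*100 = 75.66 %

75.66 %


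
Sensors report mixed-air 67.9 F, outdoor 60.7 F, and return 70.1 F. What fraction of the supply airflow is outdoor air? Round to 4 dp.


frac = (67.9 - 70.1) / (60.7 - 70.1) = 0.2340

0.2340


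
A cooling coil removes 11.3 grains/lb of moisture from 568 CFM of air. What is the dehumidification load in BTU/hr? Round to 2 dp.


Q = 0.68 * 568 * 11.3 = 4364.51 BTU/hr

4364.51 BTU/hr


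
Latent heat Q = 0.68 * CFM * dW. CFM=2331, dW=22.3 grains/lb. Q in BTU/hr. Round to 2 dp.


Q = 0.68 * 2331 * 22.3 = 35347.28 BTU/hr

35347.28 BTU/hr


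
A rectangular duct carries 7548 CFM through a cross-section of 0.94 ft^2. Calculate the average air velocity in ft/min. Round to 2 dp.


V = 7548 / 0.94 = 8029.79 ft/min

8029.79 ft/min


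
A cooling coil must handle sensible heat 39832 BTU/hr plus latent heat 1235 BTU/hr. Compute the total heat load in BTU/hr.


Qt = 39832 + 1235 = 41067 BTU/hr

41067 BTU/hr


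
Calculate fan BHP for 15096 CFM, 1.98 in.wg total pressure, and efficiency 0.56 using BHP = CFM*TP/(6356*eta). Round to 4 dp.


BHP = 15096 * 1.98 / (6356 * 0.56) = 8.3976 hp

8.3976 hp


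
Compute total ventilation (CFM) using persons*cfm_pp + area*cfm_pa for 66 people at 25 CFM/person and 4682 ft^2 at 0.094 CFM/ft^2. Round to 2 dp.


Total = 66*25 + 4682*0.094 = 2090.11 CFM

2090.11 CFM


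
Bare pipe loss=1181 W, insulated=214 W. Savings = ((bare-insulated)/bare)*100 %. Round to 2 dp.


Savings = ((1181-214)/1181)*100 = 81.88 %

81.88 %


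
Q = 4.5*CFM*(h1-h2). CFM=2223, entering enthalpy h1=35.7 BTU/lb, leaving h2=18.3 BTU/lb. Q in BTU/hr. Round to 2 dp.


Q = 4.5 * 2223 * (35.7 - 18.3) = 174060.90 BTU/hr

174060.90 BTU/hr


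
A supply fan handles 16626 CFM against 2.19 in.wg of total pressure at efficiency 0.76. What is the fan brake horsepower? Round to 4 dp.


BHP = 16626 * 2.19 / (6356 * 0.76) = 7.5376 hp

7.5376 hp


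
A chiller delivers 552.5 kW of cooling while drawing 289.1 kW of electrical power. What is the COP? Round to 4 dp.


COP = 552.5 / 289.1 = 1.9111

1.9111


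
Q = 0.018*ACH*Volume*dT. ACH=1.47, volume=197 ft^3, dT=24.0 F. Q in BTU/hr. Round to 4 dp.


Q = 0.018 * 1.47 * 197 * 24.0 = 125.1029 BTU/hr

125.1029 BTU/hr


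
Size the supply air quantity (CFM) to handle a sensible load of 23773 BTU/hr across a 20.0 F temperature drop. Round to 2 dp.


CFM = 23773 / (1.08 * 20.0) = 1100.60

1100.60 CFM


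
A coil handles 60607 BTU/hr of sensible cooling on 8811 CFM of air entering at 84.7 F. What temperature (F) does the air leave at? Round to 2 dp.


dT = 60607/(1.08*8811) = 6.3690
T_leave = 84.7 - 6.3690 = 78.33 F

78.33 F


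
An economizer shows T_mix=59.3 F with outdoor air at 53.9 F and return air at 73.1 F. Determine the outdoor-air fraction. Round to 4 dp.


frac = (59.3 - 73.1) / (53.9 - 73.1) = 0.7188

0.7188


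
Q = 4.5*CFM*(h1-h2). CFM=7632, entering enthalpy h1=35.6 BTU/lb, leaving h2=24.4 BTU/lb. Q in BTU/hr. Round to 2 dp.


Q = 4.5 * 7632 * (35.6 - 24.4) = 384652.80 BTU/hr

384652.80 BTU/hr


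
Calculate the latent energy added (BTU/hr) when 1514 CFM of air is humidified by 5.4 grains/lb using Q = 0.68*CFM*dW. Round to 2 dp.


Q = 0.68 * 1514 * 5.4 = 5559.41 BTU/hr

5559.41 BTU/hr


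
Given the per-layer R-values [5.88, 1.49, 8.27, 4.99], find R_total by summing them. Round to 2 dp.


R_total = 5.88 + 1.49 + 8.27 + 4.99 = 20.63

20.63


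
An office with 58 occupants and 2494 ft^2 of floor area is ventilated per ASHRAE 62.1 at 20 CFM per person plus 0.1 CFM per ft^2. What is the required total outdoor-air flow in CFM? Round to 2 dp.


Total = 58*20 + 2494*0.1 = 1409.40 CFM

1409.40 CFM


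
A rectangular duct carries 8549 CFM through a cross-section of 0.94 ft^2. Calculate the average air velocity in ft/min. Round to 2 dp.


V = 8549 / 0.94 = 9094.68 ft/min

9094.68 ft/min


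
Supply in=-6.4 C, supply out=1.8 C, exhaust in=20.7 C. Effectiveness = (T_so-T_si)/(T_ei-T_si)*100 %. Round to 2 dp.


eff = (1.8-(-6.4))/(20.7-(-6.4))*100 = 30.26 %

30.26 %


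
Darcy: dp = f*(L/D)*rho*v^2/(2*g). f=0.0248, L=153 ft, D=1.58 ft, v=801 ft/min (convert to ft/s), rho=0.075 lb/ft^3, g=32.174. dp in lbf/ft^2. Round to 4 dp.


v_fps = 801/60 = 13.35 ft/s
dp = 0.0248*(153/1.58)*0.075*13.35^2/(2*32.174) = 0.4989 lbf/ft^2

0.4989 lbf/ft^2


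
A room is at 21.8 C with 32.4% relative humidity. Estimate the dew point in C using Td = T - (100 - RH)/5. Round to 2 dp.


Td = 21.8 - (100-32.4)/5 = 8.28 C

8.28 C


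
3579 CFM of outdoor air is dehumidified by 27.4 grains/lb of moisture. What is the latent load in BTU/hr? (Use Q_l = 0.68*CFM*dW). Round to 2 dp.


Q = 0.68 * 3579 * 27.4 = 66683.93 BTU/hr

66683.93 BTU/hr


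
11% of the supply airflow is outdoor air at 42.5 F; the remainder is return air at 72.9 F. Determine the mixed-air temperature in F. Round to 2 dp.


T_mix = 0.11*42.5 + 0.89*72.9 = 69.56 F

69.56 F


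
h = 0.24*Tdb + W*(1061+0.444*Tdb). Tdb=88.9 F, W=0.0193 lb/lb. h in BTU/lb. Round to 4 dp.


h = 0.24*88.9 + 0.0193*(1061+0.444*88.9) = 42.5751 BTU/lb

42.5751 BTU/lb


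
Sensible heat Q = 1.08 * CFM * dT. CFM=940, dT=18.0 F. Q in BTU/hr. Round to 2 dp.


Q = 1.08 * 940 * 18.0 = 18273.60 BTU/hr

18273.60 BTU/hr


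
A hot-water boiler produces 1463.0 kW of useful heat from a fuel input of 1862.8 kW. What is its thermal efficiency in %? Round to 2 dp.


eta = (1463.0/1862.8)*100 = 78.54 %

78.54 %


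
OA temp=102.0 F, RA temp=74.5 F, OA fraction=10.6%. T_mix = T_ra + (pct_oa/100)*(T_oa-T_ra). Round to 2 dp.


T_mix = 74.5 + (10.6/100)*(102.0-74.5) = 77.42 F

77.42 F


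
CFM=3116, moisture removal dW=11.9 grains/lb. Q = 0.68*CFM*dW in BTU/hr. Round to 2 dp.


Q = 0.68 * 3116 * 11.9 = 25214.67 BTU/hr

25214.67 BTU/hr


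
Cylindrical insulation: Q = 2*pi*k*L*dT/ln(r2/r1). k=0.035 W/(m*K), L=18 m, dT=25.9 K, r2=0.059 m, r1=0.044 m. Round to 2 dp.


Q = 2*pi*0.035*18*25.9/ln(0.059/0.044) = 349.49 W

349.49 W


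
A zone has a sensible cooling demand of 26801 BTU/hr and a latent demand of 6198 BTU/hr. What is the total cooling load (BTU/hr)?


Qt = 26801 + 6198 = 32999 BTU/hr

32999 BTU/hr


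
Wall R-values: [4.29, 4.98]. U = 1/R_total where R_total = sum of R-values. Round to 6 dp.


R_total = 4.29 + 4.98 = 9.27
U = 1/9.27 = 0.107875

0.107875


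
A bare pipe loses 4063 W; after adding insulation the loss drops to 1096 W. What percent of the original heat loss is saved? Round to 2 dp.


Savings = ((4063-1096)/4063)*100 = 73.02 %

73.02 %


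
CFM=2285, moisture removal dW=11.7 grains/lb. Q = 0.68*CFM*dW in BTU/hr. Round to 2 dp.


Q = 0.68 * 2285 * 11.7 = 18179.46 BTU/hr

18179.46 BTU/hr


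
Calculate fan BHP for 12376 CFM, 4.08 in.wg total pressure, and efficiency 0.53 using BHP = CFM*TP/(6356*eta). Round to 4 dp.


BHP = 12376 * 4.08 / (6356 * 0.53) = 14.9893 hp

14.9893 hp


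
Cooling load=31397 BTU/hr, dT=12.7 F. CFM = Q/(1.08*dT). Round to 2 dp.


CFM = 31397 / (1.08 * 12.7) = 2289.08

2289.08 CFM


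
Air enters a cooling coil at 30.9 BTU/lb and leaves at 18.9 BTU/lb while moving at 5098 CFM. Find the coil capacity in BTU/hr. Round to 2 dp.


Q = 4.5 * 5098 * (30.9 - 18.9) = 275292.00 BTU/hr

275292.00 BTU/hr


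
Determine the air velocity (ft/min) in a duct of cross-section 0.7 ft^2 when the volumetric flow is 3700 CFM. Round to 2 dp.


V = 3700 / 0.7 = 5285.71 ft/min

5285.71 ft/min


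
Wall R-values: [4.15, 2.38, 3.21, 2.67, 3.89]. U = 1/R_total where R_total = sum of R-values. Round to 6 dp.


R_total = 4.15 + 2.38 + 3.21 + 2.67 + 3.89 = 16.30
U = 1/16.30 = 0.061350

0.061350


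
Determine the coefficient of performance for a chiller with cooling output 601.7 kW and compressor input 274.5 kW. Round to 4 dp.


COP = 601.7 / 274.5 = 2.1920

2.1920


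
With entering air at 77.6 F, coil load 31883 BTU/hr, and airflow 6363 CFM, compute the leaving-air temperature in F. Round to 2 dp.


dT = 31883/(1.08*6363) = 4.6395
T_leave = 77.6 - 4.6395 = 72.96 F

72.96 F


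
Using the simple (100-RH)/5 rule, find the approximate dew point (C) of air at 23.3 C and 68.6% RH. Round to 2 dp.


Td = 23.3 - (100-68.6)/5 = 17.02 C

17.02 C


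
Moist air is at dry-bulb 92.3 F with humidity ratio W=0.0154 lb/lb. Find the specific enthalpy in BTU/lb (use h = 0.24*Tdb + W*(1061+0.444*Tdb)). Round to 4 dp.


h = 0.24*92.3 + 0.0154*(1061+0.444*92.3) = 39.1225 BTU/lb

39.1225 BTU/lb


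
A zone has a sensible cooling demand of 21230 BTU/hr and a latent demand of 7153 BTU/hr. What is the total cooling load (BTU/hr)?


Qt = 21230 + 7153 = 28383 BTU/hr

28383 BTU/hr


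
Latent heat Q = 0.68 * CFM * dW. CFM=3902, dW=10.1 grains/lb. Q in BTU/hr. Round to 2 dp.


Q = 0.68 * 3902 * 10.1 = 26798.94 BTU/hr

26798.94 BTU/hr


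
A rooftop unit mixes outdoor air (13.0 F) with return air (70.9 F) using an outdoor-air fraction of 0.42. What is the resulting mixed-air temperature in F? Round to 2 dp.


T_mix = 0.42*13.0 + 0.58*70.9 = 46.58 F

46.58 F


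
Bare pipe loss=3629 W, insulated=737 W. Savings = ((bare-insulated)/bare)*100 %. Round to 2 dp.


Savings = ((3629-737)/3629)*100 = 79.69 %

79.69 %


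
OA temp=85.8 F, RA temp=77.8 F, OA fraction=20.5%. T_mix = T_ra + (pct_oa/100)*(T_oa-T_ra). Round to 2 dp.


T_mix = 77.8 + (20.5/100)*(85.8-77.8) = 79.44 F

79.44 F


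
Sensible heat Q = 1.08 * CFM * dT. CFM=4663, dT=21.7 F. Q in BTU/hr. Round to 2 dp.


Q = 1.08 * 4663 * 21.7 = 109282.07 BTU/hr

109282.07 BTU/hr


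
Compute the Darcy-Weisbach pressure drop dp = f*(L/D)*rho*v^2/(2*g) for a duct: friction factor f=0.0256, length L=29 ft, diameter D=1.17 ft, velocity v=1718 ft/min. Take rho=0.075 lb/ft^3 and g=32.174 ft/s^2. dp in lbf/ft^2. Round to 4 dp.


v_fps = 1718/60 = 28.6333 ft/s
dp = 0.0256*(29/1.17)*0.075*28.6333^2/(2*32.174) = 0.6063 lbf/ft^2

0.6063 lbf/ft^2


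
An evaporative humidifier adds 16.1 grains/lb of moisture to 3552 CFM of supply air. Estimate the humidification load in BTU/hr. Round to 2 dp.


Q = 0.68 * 3552 * 16.1 = 38887.30 BTU/hr

38887.30 BTU/hr


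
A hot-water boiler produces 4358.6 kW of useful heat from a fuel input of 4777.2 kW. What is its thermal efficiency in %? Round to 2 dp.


eta = (4358.6/4777.2)*100 = 91.24 %

91.24 %


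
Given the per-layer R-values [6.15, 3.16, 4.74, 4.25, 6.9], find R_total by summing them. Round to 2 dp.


R_total = 6.15 + 3.16 + 4.74 + 4.25 + 6.9 = 25.20

25.20


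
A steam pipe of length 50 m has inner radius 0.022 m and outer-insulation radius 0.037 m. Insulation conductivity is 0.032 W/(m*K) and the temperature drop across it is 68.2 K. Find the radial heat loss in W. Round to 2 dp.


Q = 2*pi*0.032*50*68.2/ln(0.037/0.022) = 1318.82 W

1318.82 W


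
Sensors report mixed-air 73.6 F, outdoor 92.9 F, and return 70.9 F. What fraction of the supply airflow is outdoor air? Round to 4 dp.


frac = (73.6 - 70.9) / (92.9 - 70.9) = 0.1227

0.1227


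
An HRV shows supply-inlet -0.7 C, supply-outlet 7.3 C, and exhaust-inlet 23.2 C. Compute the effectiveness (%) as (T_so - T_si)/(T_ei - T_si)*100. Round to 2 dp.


eff = (7.3-(-0.7))/(23.2-(-0.7))*100 = 33.47 %

33.47 %


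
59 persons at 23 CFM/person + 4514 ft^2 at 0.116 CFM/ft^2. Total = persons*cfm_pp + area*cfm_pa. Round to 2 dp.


Total = 59*23 + 4514*0.116 = 1880.62 CFM

1880.62 CFM


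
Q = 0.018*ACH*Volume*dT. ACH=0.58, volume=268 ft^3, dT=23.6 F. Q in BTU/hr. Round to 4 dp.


Q = 0.018 * 0.58 * 268 * 23.6 = 66.0309 BTU/hr

66.0309 BTU/hr


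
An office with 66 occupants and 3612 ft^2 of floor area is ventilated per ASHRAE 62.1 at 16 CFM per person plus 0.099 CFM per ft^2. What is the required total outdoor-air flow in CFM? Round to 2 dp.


Total = 66*16 + 3612*0.099 = 1413.59 CFM

1413.59 CFM


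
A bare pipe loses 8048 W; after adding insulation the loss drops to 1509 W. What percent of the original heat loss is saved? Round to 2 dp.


Savings = ((8048-1509)/8048)*100 = 81.25 %

81.25 %


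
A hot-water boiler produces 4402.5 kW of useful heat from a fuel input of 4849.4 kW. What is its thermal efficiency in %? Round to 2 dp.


eta = (4402.5/4849.4)*100 = 90.78 %

90.78 %


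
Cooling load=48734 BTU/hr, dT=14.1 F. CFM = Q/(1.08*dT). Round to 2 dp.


CFM = 48734 / (1.08 * 14.1) = 3200.29

3200.29 CFM


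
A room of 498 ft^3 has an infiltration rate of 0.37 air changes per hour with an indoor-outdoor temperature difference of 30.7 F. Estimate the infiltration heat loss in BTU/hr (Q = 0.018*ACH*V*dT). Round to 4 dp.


Q = 0.018 * 0.37 * 498 * 30.7 = 101.8221 BTU/hr

101.8221 BTU/hr


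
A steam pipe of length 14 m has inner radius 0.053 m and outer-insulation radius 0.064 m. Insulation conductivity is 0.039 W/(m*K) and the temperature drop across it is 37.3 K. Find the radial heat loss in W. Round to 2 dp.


Q = 2*pi*0.039*14*37.3/ln(0.064/0.053) = 678.52 W

678.52 W


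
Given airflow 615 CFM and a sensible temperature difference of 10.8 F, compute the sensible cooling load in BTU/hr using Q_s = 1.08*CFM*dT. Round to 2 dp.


Q = 1.08 * 615 * 10.8 = 7173.36 BTU/hr

7173.36 BTU/hr


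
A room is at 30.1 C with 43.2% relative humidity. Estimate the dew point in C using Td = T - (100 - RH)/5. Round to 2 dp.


Td = 30.1 - (100-43.2)/5 = 18.74 C

18.74 C


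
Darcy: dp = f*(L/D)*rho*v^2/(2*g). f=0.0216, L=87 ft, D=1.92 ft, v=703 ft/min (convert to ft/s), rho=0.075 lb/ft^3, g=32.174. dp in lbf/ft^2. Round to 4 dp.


v_fps = 703/60 = 11.7167 ft/s
dp = 0.0216*(87/1.92)*0.075*11.7167^2/(2*32.174) = 0.1566 lbf/ft^2

0.1566 lbf/ft^2


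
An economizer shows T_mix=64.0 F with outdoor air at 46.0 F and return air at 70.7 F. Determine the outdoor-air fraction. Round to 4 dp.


frac = (64.0 - 70.7) / (46.0 - 70.7) = 0.2713

0.2713


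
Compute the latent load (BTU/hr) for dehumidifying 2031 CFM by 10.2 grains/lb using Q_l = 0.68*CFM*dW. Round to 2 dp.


Q = 0.68 * 2031 * 10.2 = 14087.02 BTU/hr

14087.02 BTU/hr


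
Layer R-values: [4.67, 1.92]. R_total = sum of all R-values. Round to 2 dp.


R_total = 4.67 + 1.92 = 6.59

6.59


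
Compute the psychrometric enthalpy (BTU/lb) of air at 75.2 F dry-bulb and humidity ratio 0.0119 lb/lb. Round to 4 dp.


h = 0.24*75.2 + 0.0119*(1061+0.444*75.2) = 31.0712 BTU/lb

31.0712 BTU/lb


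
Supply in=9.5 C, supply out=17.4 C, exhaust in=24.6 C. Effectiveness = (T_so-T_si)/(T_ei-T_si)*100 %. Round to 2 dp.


eff = (17.4-9.5)/(24.6-9.5)*100 = 52.32 %

52.32 %


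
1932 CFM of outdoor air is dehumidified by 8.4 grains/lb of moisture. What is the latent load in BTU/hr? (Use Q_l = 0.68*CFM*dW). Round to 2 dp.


Q = 0.68 * 1932 * 8.4 = 11035.58 BTU/hr

11035.58 BTU/hr


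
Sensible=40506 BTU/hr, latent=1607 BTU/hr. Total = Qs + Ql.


Qt = 40506 + 1607 = 42113 BTU/hr

42113 BTU/hr


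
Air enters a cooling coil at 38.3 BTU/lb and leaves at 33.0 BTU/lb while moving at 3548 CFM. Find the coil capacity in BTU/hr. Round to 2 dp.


Q = 4.5 * 3548 * (38.3 - 33.0) = 84619.80 BTU/hr

84619.80 BTU/hr


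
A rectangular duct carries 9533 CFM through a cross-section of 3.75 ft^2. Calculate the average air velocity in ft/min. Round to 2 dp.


V = 9533 / 3.75 = 2542.13 ft/min

2542.13 ft/min


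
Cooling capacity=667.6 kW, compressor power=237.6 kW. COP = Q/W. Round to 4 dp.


COP = 667.6 / 237.6 = 2.8098

2.8098


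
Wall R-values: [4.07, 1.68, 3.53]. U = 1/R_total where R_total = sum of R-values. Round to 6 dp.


R_total = 4.07 + 1.68 + 3.53 = 9.28
U = 1/9.28 = 0.107759

0.107759


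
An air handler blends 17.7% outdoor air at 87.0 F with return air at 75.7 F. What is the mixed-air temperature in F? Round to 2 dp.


T_mix = 75.7 + (17.7/100)*(87.0-75.7) = 77.70 F

77.70 F


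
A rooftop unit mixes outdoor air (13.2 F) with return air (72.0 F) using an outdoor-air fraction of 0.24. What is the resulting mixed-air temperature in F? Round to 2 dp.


T_mix = 0.24*13.2 + 0.76*72.0 = 57.89 F

57.89 F


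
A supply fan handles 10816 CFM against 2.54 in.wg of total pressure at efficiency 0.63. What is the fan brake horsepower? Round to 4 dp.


BHP = 10816 * 2.54 / (6356 * 0.63) = 6.8608 hp

6.8608 hp


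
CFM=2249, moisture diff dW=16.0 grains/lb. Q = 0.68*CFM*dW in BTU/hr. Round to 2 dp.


Q = 0.68 * 2249 * 16.0 = 24469.12 BTU/hr

24469.12 BTU/hr


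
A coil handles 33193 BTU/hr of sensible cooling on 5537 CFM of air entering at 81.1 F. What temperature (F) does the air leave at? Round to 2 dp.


dT = 33193/(1.08*5537) = 5.5507
T_leave = 81.1 - 5.5507 = 75.55 F

75.55 F


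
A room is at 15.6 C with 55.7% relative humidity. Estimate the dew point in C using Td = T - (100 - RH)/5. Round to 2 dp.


Td = 15.6 - (100-55.7)/5 = 6.74 C

6.74 C


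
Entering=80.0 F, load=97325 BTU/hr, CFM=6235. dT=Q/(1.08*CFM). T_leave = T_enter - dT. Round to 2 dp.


dT = 97325/(1.08*6235) = 14.4532
T_leave = 80.0 - 14.4532 = 65.55 F

65.55 F


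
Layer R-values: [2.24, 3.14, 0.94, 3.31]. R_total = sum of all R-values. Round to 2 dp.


R_total = 2.24 + 3.14 + 0.94 + 3.31 = 9.63

9.63


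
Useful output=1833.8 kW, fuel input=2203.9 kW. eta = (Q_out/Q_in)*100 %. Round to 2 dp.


eta = (1833.8/2203.9)*100 = 83.21 %

83.21 %


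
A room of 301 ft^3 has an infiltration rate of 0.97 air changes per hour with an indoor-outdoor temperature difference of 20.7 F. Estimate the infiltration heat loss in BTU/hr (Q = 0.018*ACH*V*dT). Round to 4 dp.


Q = 0.018 * 0.97 * 301 * 20.7 = 108.7880 BTU/hr

108.7880 BTU/hr


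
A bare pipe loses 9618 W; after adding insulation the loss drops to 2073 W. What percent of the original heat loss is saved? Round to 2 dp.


Savings = ((9618-2073)/9618)*100 = 78.45 %

78.45 %


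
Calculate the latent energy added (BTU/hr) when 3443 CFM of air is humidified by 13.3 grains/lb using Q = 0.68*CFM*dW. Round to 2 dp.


Q = 0.68 * 3443 * 13.3 = 31138.49 BTU/hr

31138.49 BTU/hr


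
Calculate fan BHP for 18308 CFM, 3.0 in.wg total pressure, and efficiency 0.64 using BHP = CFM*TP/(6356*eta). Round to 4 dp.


BHP = 18308 * 3.0 / (6356 * 0.64) = 13.5020 hp

13.5020 hp


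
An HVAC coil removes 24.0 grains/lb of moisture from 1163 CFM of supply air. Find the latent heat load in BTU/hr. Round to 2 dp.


Q = 0.68 * 1163 * 24.0 = 18980.16 BTU/hr

18980.16 BTU/hr


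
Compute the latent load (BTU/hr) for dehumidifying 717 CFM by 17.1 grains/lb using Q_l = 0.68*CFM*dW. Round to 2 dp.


Q = 0.68 * 717 * 17.1 = 8337.28 BTU/hr

8337.28 BTU/hr


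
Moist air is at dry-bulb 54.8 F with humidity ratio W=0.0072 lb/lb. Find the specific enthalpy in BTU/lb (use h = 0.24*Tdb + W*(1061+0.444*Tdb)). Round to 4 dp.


h = 0.24*54.8 + 0.0072*(1061+0.444*54.8) = 20.9664 BTU/lb

20.9664 BTU/lb


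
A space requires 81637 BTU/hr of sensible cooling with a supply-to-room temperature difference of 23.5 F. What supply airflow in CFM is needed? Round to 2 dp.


CFM = 81637 / (1.08 * 23.5) = 3216.59

3216.59 CFM


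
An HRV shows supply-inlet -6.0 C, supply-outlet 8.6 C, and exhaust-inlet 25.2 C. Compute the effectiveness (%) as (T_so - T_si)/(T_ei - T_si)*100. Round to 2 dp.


eff = (8.6-(-6.0))/(25.2-(-6.0))*100 = 46.79 %

46.79 %


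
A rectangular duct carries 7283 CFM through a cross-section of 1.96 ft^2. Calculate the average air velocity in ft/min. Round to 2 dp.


V = 7283 / 1.96 = 3715.82 ft/min

3715.82 ft/min


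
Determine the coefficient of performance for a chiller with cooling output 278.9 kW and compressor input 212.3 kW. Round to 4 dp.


COP = 278.9 / 212.3 = 1.3137

1.3137


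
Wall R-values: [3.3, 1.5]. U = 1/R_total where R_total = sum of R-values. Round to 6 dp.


R_total = 3.3 + 1.5 = 4.80
U = 1/4.80 = 0.208333

0.208333


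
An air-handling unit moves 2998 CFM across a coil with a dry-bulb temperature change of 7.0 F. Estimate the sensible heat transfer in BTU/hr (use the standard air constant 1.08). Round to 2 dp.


Q = 1.08 * 2998 * 7.0 = 22664.88 BTU/hr

22664.88 BTU/hr


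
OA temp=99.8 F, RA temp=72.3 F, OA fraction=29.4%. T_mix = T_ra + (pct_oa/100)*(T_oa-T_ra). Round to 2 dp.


T_mix = 72.3 + (29.4/100)*(99.8-72.3) = 80.39 F

80.39 F


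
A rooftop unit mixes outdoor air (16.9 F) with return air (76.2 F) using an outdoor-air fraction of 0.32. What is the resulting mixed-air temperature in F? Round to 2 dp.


T_mix = 0.32*16.9 + 0.68*76.2 = 57.22 F

57.22 F


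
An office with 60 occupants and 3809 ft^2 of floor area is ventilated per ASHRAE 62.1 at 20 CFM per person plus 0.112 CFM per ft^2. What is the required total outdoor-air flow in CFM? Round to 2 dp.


Total = 60*20 + 3809*0.112 = 1626.61 CFM

1626.61 CFM


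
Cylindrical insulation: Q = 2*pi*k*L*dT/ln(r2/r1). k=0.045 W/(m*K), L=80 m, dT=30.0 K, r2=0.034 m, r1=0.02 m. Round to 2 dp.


Q = 2*pi*0.045*80*30.0/ln(0.034/0.02) = 1278.83 W

1278.83 W


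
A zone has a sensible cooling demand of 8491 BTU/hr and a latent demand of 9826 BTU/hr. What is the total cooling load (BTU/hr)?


Qt = 8491 + 9826 = 18317 BTU/hr

18317 BTU/hr


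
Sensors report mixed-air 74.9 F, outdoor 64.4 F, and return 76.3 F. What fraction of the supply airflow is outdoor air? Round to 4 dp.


frac = (74.9 - 76.3) / (64.4 - 76.3) = 0.1176

0.1176


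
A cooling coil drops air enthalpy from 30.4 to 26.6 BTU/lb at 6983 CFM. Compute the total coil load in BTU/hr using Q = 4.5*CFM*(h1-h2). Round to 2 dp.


Q = 4.5 * 6983 * (30.4 - 26.6) = 119409.30 BTU/hr

119409.30 BTU/hr


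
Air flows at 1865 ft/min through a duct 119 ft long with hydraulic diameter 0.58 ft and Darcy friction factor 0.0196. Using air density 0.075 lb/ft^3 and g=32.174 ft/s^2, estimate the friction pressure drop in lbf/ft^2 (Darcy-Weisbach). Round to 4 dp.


v_fps = 1865/60 = 31.0833 ft/s
dp = 0.0196*(119/0.58)*0.075*31.0833^2/(2*32.174) = 4.5285 lbf/ft^2

4.5285 lbf/ft^2


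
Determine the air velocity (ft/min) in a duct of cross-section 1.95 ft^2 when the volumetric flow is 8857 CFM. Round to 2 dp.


V = 8857 / 1.95 = 4542.05 ft/min

4542.05 ft/min


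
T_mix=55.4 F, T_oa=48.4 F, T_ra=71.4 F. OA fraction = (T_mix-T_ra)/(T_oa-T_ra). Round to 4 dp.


frac = (55.4 - 71.4) / (48.4 - 71.4) = 0.6957

0.6957


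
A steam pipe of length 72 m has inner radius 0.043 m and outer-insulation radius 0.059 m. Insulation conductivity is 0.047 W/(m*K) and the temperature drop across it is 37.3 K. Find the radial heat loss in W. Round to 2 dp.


Q = 2*pi*0.047*72*37.3/ln(0.059/0.043) = 2507.08 W

2507.08 W


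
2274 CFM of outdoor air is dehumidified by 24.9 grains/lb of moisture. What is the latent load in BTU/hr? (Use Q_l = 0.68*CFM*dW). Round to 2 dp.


Q = 0.68 * 2274 * 24.9 = 38503.37 BTU/hr

38503.37 BTU/hr


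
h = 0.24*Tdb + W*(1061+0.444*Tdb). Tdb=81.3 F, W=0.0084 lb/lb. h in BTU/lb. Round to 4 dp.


h = 0.24*81.3 + 0.0084*(1061+0.444*81.3) = 28.7276 BTU/lb

28.7276 BTU/lb


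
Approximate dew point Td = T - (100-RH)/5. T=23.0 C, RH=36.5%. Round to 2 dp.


Td = 23.0 - (100-36.5)/5 = 10.30 C

10.30 C


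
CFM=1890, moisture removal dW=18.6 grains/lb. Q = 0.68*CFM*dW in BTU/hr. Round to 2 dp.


Q = 0.68 * 1890 * 18.6 = 23904.72 BTU/hr

23904.72 BTU/hr


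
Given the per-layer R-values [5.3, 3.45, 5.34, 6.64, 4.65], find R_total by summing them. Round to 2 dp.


R_total = 5.3 + 3.45 + 5.34 + 6.64 + 4.65 = 25.38

25.38


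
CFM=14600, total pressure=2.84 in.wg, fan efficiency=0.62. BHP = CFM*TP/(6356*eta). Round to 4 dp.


BHP = 14600 * 2.84 / (6356 * 0.62) = 10.5219 hp

10.5219 hp


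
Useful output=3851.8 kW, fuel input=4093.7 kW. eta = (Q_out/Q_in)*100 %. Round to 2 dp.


eta = (3851.8/4093.7)*100 = 94.09 %

94.09 %


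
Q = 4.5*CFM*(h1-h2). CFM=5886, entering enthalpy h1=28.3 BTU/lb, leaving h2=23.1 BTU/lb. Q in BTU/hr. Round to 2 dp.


Q = 4.5 * 5886 * (28.3 - 23.1) = 137732.40 BTU/hr

137732.40 BTU/hr


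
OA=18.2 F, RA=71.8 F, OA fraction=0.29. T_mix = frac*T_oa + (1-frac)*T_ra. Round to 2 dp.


T_mix = 0.29*18.2 + 0.71*71.8 = 56.26 F

56.26 F


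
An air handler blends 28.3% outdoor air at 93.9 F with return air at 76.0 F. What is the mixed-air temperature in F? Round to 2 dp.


T_mix = 76.0 + (28.3/100)*(93.9-76.0) = 81.07 F

81.07 F


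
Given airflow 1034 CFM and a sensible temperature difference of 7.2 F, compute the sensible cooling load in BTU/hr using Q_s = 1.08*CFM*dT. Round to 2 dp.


Q = 1.08 * 1034 * 7.2 = 8040.38 BTU/hr

8040.38 BTU/hr


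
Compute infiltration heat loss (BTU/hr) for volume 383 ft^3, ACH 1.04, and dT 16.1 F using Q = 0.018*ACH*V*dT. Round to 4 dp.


Q = 0.018 * 1.04 * 383 * 16.1 = 115.4331 BTU/hr

115.4331 BTU/hr


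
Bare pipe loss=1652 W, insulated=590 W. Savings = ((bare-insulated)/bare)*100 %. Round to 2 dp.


Savings = ((1652-590)/1652)*100 = 64.29 %

64.29 %


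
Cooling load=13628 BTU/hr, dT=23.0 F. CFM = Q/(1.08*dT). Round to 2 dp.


CFM = 13628 / (1.08 * 23.0) = 548.63

548.63 CFM


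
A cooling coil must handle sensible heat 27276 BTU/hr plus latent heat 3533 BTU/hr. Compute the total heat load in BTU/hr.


Qt = 27276 + 3533 = 30809 BTU/hr

30809 BTU/hr


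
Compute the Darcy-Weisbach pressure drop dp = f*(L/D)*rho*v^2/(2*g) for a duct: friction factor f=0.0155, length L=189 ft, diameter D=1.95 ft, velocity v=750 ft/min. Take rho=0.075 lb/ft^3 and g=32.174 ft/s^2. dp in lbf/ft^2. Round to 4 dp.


v_fps = 750/60 = 12.5 ft/s
dp = 0.0155*(189/1.95)*0.075*12.5^2/(2*32.174) = 0.2736 lbf/ft^2

0.2736 lbf/ft^2


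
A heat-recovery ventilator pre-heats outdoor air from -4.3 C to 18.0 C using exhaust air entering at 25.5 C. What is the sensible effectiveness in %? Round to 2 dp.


eff = (18.0-(-4.3))/(25.5-(-4.3))*100 = 74.83 %

74.83 %


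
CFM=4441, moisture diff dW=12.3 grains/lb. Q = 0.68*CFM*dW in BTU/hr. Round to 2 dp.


Q = 0.68 * 4441 * 12.3 = 37144.52 BTU/hr

37144.52 BTU/hr


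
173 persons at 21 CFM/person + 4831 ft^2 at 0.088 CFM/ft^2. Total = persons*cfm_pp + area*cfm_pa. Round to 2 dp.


Total = 173*21 + 4831*0.088 = 4058.13 CFM

4058.13 CFM


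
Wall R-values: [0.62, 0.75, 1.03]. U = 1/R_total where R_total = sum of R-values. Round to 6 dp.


R_total = 0.62 + 0.75 + 1.03 = 2.40
U = 1/2.40 = 0.416667

0.416667


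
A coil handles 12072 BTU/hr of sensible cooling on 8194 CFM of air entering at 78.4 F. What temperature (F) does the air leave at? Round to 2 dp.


dT = 12072/(1.08*8194) = 1.3641
T_leave = 78.4 - 1.3641 = 77.04 F

77.04 F


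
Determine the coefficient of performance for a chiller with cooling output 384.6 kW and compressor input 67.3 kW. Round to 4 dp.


COP = 384.6 / 67.3 = 5.7147

5.7147


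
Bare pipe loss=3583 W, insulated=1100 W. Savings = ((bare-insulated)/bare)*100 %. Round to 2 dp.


Savings = ((3583-1100)/3583)*100 = 69.30 %

69.30 %


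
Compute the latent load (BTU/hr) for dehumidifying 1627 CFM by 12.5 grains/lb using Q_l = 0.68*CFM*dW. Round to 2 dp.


Q = 0.68 * 1627 * 12.5 = 13829.50 BTU/hr

13829.50 BTU/hr


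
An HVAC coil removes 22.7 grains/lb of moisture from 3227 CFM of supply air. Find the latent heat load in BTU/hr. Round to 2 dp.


Q = 0.68 * 3227 * 22.7 = 49811.97 BTU/hr

49811.97 BTU/hr


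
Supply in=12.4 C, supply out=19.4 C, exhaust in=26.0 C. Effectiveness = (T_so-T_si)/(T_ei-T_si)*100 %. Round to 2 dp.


eff = (19.4-12.4)/(26.0-12.4)*100 = 51.47 %

51.47 %


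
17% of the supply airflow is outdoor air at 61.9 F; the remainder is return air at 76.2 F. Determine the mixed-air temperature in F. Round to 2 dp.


T_mix = 0.17*61.9 + 0.83*76.2 = 73.77 F

73.77 F


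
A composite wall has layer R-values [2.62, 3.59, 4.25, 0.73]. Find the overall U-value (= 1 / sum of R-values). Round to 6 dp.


R_total = 2.62 + 3.59 + 4.25 + 0.73 = 11.19
U = 1/11.19 = 0.089366

0.089366


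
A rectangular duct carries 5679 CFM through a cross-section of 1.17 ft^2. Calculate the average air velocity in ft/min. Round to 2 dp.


V = 5679 / 1.17 = 4853.85 ft/min

4853.85 ft/min


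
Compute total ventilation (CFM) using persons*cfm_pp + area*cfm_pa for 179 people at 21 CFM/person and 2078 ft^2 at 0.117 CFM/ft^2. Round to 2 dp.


Total = 179*21 + 2078*0.117 = 4002.13 CFM

4002.13 CFM


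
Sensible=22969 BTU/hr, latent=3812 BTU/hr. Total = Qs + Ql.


Qt = 22969 + 3812 = 26781 BTU/hr

26781 BTU/hr


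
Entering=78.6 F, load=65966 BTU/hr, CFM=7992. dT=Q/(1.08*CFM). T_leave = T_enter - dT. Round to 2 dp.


dT = 65966/(1.08*7992) = 7.6426
T_leave = 78.6 - 7.6426 = 70.96 F

70.96 F


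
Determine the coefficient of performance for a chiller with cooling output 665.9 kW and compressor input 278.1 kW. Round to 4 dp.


COP = 665.9 / 278.1 = 2.3945

2.3945


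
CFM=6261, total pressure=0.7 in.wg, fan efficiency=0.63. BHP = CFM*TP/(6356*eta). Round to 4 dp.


BHP = 6261 * 0.7 / (6356 * 0.63) = 1.0945 hp

1.0945 hp


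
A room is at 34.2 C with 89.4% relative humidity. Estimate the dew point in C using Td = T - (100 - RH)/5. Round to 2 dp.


Td = 34.2 - (100-89.4)/5 = 32.08 C

32.08 C


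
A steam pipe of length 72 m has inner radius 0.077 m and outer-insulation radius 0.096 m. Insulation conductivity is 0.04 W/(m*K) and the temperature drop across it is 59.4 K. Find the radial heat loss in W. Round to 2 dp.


Q = 2*pi*0.04*72*59.4/ln(0.096/0.077) = 4873.78 W

4873.78 W


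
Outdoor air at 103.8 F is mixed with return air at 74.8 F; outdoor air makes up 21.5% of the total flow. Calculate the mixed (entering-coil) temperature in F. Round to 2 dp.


T_mix = 74.8 + (21.5/100)*(103.8-74.8) = 81.04 F

81.04 F


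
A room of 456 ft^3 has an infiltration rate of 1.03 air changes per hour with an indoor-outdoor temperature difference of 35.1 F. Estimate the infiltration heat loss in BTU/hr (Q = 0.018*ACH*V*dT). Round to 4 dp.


Q = 0.018 * 1.03 * 456 * 35.1 = 296.7438 BTU/hr

296.7438 BTU/hr


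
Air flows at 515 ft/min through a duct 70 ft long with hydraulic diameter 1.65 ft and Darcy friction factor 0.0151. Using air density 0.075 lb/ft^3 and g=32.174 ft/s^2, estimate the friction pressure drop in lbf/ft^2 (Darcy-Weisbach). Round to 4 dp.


v_fps = 515/60 = 8.5833 ft/s
dp = 0.0151*(70/1.65)*0.075*8.5833^2/(2*32.174) = 0.0550 lbf/ft^2

0.0550 lbf/ft^2


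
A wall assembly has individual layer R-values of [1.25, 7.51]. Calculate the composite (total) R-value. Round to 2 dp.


R_total = 1.25 + 7.51 = 8.76

8.76


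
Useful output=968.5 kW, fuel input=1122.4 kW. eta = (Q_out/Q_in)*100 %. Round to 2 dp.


eta = (968.5/1122.4)*100 = 86.29 %

86.29 %


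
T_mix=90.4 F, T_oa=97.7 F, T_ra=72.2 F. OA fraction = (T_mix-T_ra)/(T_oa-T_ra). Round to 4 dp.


frac = (90.4 - 72.2) / (97.7 - 72.2) = 0.7137

0.7137


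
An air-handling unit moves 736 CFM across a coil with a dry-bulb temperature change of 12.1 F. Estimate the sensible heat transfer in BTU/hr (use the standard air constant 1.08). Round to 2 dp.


Q = 1.08 * 736 * 12.1 = 9618.05 BTU/hr

9618.05 BTU/hr


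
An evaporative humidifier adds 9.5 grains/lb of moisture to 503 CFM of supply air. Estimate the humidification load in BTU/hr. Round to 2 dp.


Q = 0.68 * 503 * 9.5 = 3249.38 BTU/hr

3249.38 BTU/hr


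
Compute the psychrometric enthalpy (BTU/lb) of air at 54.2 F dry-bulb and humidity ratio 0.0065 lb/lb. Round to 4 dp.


h = 0.24*54.2 + 0.0065*(1061+0.444*54.2) = 20.0609 BTU/lb

20.0609 BTU/lb


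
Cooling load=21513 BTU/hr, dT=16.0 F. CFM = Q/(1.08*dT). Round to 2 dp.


CFM = 21513 / (1.08 * 16.0) = 1244.97

1244.97 CFM


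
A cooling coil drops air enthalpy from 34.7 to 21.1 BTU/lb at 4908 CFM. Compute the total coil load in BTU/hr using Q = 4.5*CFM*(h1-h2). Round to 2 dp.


Q = 4.5 * 4908 * (34.7 - 21.1) = 300369.60 BTU/hr

300369.60 BTU/hr


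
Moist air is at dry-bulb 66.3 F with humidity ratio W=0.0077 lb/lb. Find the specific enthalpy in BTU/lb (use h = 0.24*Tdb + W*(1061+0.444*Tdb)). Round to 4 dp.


h = 0.24*66.3 + 0.0077*(1061+0.444*66.3) = 24.3084 BTU/lb

24.3084 BTU/lb


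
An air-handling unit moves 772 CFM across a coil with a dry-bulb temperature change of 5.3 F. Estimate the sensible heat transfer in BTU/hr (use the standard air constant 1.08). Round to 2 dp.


Q = 1.08 * 772 * 5.3 = 4418.93 BTU/hr

4418.93 BTU/hr


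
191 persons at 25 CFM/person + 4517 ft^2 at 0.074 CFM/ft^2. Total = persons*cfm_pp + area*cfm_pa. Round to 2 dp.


Total = 191*25 + 4517*0.074 = 5109.26 CFM

5109.26 CFM


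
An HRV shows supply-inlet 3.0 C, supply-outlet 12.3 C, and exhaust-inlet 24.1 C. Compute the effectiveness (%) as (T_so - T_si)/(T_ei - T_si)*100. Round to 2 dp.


eff = (12.3-3.0)/(24.1-3.0)*100 = 44.08 %

44.08 %


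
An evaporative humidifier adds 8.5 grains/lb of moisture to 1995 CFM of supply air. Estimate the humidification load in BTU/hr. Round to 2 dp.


Q = 0.68 * 1995 * 8.5 = 11531.10 BTU/hr

11531.10 BTU/hr


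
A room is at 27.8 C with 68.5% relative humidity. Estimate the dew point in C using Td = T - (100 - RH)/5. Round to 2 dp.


Td = 27.8 - (100-68.5)/5 = 21.50 C

21.50 C
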